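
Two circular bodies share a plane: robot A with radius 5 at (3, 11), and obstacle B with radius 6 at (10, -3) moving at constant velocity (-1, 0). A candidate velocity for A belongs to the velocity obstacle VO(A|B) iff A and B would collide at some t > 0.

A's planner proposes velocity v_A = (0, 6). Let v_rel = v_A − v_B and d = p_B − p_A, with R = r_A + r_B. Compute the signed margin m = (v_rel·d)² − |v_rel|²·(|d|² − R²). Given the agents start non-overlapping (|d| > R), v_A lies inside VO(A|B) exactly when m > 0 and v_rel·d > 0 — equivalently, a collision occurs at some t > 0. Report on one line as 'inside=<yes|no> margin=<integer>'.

d = (7, -14),  |d|² = 245;  R = 5+6 = 11,  c = 245−11² = 124
v_rel = (1, 6),  |v_rel|² = 37;  v_rel·d = (1)·(7) + (6)·(-14) = -77
37·t² + 154·t + 124 = 0  ⇒  m = (-77)² − 37·124 = 1341
m = 1341 > 0,  v_rel·d = -77 < 0  ⇒  outside

inside=no margin=1341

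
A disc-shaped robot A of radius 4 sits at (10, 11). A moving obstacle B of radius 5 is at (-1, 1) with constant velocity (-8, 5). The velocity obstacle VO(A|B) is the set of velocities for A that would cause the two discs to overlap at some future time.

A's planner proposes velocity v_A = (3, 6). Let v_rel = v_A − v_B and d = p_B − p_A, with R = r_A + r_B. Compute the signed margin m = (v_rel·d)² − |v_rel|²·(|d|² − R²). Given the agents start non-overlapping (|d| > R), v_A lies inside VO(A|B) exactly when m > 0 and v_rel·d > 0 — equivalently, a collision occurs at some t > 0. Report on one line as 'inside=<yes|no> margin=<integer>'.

d = (-11, -10),  |d|² = 221;  R = 4+5 = 9,  c = 221−9² = 140
v_rel = (11, 1),  |v_rel|² = 122;  v_rel·d = (11)·(-11) + (1)·(-10) = -131
122·t² + 262·t + 140 = 0  ⇒  m = (-131)² − 122·140 = 81
m = 81 > 0,  v_rel·d = -131 < 0  ⇒  outside

inside=no margin=81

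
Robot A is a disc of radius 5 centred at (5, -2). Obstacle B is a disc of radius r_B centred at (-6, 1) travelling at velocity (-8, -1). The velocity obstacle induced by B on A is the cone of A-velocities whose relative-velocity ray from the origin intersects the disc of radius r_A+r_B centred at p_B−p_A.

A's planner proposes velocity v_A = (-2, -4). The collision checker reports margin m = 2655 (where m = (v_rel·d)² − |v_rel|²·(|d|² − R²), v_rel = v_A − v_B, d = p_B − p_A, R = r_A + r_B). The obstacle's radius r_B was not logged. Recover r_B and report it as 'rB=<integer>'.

m = 2655
d = (-11, 3);  v_rel = (6, -3),  |v_rel|² = 45
v_rel×d = (6)·(3) − (-3)·(-11) = -15
since m = R²·45 − (-15)²:  R² = (225 + 2655) / 45 = 64
R = √64 = 8  ⇒  r_B = 8 − 5 = 3

rB=3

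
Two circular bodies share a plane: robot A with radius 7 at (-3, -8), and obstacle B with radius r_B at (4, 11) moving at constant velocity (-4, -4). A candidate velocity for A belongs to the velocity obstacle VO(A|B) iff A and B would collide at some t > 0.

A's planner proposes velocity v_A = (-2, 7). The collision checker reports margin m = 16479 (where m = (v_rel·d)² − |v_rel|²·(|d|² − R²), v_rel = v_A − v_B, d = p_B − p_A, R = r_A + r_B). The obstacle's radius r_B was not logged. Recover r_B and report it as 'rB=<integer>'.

m = 16479
d = (7, 19);  v_rel = (2, 11),  |v_rel|² = 125
v_rel×d = (2)·(19) − (11)·(7) = -39
since m = R²·125 − (-39)²:  R² = (1521 + 16479) / 125 = 144
R = √144 = 12  ⇒  r_B = 12 − 7 = 5

rB=5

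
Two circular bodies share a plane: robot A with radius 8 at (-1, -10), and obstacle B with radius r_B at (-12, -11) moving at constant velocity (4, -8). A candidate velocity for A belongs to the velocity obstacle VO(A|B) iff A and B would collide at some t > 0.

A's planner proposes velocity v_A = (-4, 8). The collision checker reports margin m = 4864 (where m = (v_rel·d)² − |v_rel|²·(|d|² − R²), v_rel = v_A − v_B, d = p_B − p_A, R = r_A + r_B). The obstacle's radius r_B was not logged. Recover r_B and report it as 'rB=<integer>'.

m = 4864
d = (-11, -1);  v_rel = (-8, 16),  |v_rel|² = 320
v_rel×d = (-8)·(-1) − (16)·(-11) = 184
since m = R²·320 − 184²:  R² = (33856 + 4864) / 320 = 121
R = √121 = 11  ⇒  r_B = 11 − 8 = 3

rB=3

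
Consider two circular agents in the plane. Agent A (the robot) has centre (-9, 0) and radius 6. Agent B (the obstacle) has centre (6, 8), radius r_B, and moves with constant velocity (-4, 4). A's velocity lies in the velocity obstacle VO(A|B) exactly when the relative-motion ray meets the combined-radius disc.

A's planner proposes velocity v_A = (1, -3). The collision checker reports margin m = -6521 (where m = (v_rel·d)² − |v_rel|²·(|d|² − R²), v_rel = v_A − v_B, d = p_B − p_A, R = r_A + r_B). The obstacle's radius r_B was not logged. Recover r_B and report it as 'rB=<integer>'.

m = -6521
d = (15, 8);  v_rel = (5, -7),  |v_rel|² = 74
v_rel×d = (5)·(8) − (-7)·(15) = 145
since m = R²·74 − 145²:  R² = (21025 + -6521) / 74 = 196
R = √196 = 14  ⇒  r_B = 14 − 6 = 8

rB=8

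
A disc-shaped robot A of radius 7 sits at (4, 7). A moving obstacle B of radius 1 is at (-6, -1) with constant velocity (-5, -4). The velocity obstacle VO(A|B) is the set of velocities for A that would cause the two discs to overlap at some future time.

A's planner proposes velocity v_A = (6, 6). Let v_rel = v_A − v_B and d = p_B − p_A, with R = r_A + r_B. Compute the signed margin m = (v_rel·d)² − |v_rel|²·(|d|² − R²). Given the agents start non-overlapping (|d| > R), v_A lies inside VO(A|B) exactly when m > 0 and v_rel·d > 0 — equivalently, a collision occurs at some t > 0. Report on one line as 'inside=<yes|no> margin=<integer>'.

d = (-10, -8),  |d|² = 164;  R = 7+1 = 8,  c = 164−8² = 100
v_rel = (11, 10),  |v_rel|² = 221;  v_rel·d = (11)·(-10) + (10)·(-8) = -190
221·t² + 380·t + 100 = 0  ⇒  m = (-190)² − 221·100 = 14000
m = 14000 > 0,  v_rel·d = -190 < 0  ⇒  outside

inside=no margin=14000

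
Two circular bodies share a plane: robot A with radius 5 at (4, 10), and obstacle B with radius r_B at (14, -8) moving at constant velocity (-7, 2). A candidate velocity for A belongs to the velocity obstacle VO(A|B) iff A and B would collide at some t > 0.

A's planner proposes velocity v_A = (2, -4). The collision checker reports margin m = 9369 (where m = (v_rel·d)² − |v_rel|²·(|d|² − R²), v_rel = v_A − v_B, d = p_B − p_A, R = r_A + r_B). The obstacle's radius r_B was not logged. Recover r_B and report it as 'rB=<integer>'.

m = 9369
d = (10, -18);  v_rel = (9, -6),  |v_rel|² = 117
v_rel×d = (9)·(-18) − (-6)·(10) = -102
since m = R²·117 − (-102)²:  R² = (10404 + 9369) / 117 = 169
R = √169 = 13  ⇒  r_B = 13 − 5 = 8

rB=8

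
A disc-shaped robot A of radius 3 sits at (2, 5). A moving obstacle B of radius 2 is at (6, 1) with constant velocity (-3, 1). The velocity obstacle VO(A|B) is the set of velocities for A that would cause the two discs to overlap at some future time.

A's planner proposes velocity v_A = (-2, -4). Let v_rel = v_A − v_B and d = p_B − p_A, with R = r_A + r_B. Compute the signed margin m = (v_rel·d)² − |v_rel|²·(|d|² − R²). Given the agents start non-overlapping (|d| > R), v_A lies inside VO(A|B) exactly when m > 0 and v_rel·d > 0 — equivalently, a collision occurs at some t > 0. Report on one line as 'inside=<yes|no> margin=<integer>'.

d = (4, -4),  |d|² = 32;  R = 3+2 = 5,  c = 32−5² = 7
v_rel = (1, -5),  |v_rel|² = 26;  v_rel·d = (1)·(4) + (-5)·(-4) = 24
26·t² − 48·t + 7 = 0  ⇒  m = 24² − 26·7 = 394
m = 394 > 0,  v_rel·d = 24 > 0  ⇒  inside

inside=yes margin=394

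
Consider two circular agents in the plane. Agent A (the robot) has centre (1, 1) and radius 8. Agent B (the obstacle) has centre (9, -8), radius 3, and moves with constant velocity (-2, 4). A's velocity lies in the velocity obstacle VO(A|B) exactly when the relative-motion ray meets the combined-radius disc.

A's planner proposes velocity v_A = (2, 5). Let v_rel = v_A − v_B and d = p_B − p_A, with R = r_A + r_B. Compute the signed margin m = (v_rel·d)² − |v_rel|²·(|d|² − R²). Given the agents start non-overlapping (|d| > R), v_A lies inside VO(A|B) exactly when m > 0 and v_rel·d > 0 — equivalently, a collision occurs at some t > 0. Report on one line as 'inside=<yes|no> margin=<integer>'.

d = (8, -9),  |d|² = 145;  R = 8+3 = 11,  c = 145−11² = 24
v_rel = (4, 1),  |v_rel|² = 17;  v_rel·d = (4)·(8) + (1)·(-9) = 23
17·t² − 46·t + 24 = 0  ⇒  m = 23² − 17·24 = 121
m = 121 > 0,  v_rel·d = 23 > 0  ⇒  inside

inside=yes margin=121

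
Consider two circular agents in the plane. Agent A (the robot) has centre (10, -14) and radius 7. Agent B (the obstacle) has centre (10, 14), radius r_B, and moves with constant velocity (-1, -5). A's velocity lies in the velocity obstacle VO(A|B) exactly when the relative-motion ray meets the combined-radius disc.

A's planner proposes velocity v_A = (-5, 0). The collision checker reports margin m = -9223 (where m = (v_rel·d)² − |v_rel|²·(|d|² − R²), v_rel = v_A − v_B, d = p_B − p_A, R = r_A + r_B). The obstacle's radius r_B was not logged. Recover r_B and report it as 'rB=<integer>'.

m = -9223
d = (0, 28);  v_rel = (-4, 5),  |v_rel|² = 41
v_rel×d = (-4)·(28) − (5)·(0) = -112
since m = R²·41 − (-112)²:  R² = (12544 + -9223) / 41 = 81
R = √81 = 9  ⇒  r_B = 9 − 7 = 2

rB=2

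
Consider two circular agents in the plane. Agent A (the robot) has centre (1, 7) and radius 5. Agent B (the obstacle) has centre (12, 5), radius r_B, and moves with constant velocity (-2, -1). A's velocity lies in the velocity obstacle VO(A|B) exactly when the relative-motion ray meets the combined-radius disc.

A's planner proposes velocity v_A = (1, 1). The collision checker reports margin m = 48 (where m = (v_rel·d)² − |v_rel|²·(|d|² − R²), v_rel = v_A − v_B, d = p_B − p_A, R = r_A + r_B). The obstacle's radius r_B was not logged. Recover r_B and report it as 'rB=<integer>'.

m = 48
d = (11, -2);  v_rel = (3, 2),  |v_rel|² = 13
v_rel×d = (3)·(-2) − (2)·(11) = -28
since m = R²·13 − (-28)²:  R² = (784 + 48) / 13 = 64
R = √64 = 8  ⇒  r_B = 8 − 5 = 3

rB=3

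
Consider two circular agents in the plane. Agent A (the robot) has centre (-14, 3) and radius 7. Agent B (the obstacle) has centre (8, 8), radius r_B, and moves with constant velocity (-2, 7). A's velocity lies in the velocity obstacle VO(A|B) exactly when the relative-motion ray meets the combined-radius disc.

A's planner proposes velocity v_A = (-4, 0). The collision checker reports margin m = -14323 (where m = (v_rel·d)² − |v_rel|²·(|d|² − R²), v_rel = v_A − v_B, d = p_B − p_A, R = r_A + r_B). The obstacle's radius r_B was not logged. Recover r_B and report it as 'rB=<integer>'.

m = -14323
d = (22, 5);  v_rel = (-2, -7),  |v_rel|² = 53
v_rel×d = (-2)·(5) − (-7)·(22) = 144
since m = R²·53 − 144²:  R² = (20736 + -14323) / 53 = 121
R = √121 = 11  ⇒  r_B = 11 − 7 = 4

rB=4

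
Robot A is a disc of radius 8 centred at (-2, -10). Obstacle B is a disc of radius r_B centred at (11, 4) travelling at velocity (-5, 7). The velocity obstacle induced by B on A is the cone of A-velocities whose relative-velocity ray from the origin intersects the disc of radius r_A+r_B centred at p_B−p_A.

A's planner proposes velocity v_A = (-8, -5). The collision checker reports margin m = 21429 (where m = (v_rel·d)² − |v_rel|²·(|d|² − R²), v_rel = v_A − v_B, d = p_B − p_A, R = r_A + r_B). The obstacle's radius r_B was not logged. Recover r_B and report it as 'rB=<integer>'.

m = 21429
d = (13, 14);  v_rel = (-3, -12),  |v_rel|² = 153
v_rel×d = (-3)·(14) − (-12)·(13) = 114
since m = R²·153 − 114²:  R² = (12996 + 21429) / 153 = 225
R = √225 = 15  ⇒  r_B = 15 − 8 = 7

rB=7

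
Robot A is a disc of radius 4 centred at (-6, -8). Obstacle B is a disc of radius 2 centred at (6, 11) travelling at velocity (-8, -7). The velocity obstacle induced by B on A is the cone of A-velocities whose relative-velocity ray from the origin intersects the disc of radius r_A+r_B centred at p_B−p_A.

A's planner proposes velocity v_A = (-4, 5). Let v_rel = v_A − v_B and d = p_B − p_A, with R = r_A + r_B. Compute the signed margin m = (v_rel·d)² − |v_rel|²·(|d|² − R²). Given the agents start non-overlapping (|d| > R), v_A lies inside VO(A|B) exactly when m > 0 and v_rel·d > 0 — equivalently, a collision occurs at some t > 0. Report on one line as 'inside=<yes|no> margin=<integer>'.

d = (12, 19),  |d|² = 505;  R = 4+2 = 6,  c = 505−6² = 469
v_rel = (4, 12),  |v_rel|² = 160;  v_rel·d = (4)·(12) + (12)·(19) = 276
160·t² − 552·t + 469 = 0  ⇒  m = 276² − 160·469 = 1136
m = 1136 > 0,  v_rel·d = 276 > 0  ⇒  inside

inside=yes margin=1136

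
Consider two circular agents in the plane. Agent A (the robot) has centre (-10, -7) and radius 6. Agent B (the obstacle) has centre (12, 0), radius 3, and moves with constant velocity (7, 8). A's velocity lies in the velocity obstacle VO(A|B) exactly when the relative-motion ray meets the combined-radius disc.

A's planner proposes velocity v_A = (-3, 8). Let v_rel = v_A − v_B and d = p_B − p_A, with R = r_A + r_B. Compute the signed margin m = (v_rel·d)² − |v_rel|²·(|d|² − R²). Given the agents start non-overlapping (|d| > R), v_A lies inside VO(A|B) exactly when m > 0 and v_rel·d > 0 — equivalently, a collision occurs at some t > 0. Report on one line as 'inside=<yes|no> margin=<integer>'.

d = (22, 7),  |d|² = 533;  R = 6+3 = 9,  c = 533−9² = 452
v_rel = (-10, 0),  |v_rel|² = 100;  v_rel·d = (-10)·(22) + (0)·(7) = -220
100·t² + 440·t + 452 = 0  ⇒  m = (-220)² − 100·452 = 3200
m = 3200 > 0,  v_rel·d = -220 < 0  ⇒  outside

inside=no margin=3200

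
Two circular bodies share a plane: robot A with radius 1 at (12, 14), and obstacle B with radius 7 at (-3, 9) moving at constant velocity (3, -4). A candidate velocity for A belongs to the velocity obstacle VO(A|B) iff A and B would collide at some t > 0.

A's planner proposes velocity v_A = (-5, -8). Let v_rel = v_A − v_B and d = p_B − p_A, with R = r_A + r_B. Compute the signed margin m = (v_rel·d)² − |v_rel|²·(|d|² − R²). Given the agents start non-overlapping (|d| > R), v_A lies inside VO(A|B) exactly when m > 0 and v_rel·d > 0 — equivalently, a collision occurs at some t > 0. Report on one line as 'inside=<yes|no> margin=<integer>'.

d = (-15, -5),  |d|² = 250;  R = 1+7 = 8,  c = 250−8² = 186
v_rel = (-8, -4),  |v_rel|² = 80;  v_rel·d = (-8)·(-15) + (-4)·(-5) = 140
80·t² − 280·t + 186 = 0  ⇒  m = 140² − 80·186 = 4720
m = 4720 > 0,  v_rel·d = 140 > 0  ⇒  inside

inside=yes margin=4720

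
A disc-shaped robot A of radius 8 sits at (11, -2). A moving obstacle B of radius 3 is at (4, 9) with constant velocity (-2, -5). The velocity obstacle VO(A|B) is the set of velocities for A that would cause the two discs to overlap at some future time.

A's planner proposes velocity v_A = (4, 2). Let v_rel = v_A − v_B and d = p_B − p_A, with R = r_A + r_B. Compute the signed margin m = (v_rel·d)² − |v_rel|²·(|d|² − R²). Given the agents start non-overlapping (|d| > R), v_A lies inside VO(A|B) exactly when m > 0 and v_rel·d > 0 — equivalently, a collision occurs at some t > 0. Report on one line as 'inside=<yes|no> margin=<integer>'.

d = (-7, 11),  |d|² = 170;  R = 8+3 = 11,  c = 170−11² = 49
v_rel = (6, 7),  |v_rel|² = 85;  v_rel·d = (6)·(-7) + (7)·(11) = 35
85·t² − 70·t + 49 = 0  ⇒  m = 35² − 85·49 = -2940
m = -2940 < 0,  v_rel·d = 35 > 0  ⇒  outside

inside=no margin=-2940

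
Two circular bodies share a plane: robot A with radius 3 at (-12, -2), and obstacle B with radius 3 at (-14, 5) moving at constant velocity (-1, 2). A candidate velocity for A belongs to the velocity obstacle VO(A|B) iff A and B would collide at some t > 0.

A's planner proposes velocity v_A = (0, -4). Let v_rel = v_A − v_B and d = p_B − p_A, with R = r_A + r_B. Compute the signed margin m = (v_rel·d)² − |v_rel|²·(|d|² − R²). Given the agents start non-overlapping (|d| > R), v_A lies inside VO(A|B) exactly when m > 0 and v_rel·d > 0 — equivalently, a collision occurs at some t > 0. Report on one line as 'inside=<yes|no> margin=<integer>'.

d = (-2, 7),  |d|² = 53;  R = 3+3 = 6,  c = 53−6² = 17
v_rel = (1, -6),  |v_rel|² = 37;  v_rel·d = (1)·(-2) + (-6)·(7) = -44
37·t² + 88·t + 17 = 0  ⇒  m = (-44)² − 37·17 = 1307
m = 1307 > 0,  v_rel·d = -44 < 0  ⇒  outside

inside=no margin=1307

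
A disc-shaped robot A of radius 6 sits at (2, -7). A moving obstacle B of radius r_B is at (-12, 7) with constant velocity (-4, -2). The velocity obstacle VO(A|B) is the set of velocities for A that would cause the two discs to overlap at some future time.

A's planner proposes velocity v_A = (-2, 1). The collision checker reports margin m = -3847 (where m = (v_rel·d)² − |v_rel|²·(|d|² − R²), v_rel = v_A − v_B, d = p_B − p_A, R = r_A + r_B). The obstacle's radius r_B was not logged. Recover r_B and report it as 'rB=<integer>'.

m = -3847
d = (-14, 14);  v_rel = (2, 3),  |v_rel|² = 13
v_rel×d = (2)·(14) − (3)·(-14) = 70
since m = R²·13 − 70²:  R² = (4900 + -3847) / 13 = 81
R = √81 = 9  ⇒  r_B = 9 − 6 = 3

rB=3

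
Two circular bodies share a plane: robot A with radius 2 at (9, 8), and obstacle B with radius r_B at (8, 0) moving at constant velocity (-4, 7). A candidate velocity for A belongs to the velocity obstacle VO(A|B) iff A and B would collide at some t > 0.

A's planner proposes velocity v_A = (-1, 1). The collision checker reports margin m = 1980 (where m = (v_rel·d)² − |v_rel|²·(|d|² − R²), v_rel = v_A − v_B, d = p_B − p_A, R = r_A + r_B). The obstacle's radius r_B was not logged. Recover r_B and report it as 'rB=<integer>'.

m = 1980
d = (-1, -8);  v_rel = (3, -6),  |v_rel|² = 45
v_rel×d = (3)·(-8) − (-6)·(-1) = -30
since m = R²·45 − (-30)²:  R² = (900 + 1980) / 45 = 64
R = √64 = 8  ⇒  r_B = 8 − 2 = 6

rB=6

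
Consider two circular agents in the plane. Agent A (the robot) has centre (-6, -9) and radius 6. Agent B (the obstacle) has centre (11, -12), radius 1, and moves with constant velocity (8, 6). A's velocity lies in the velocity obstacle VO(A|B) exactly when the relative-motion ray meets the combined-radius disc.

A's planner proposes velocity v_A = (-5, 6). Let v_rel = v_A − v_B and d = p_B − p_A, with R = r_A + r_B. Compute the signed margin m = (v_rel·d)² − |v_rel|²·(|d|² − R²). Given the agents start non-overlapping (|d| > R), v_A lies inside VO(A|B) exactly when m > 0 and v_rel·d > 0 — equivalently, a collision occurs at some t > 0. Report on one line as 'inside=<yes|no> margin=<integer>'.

d = (17, -3),  |d|² = 298;  R = 6+1 = 7,  c = 298−7² = 249
v_rel = (-13, 0),  |v_rel|² = 169;  v_rel·d = (-13)·(17) + (0)·(-3) = -221
169·t² + 442·t + 249 = 0  ⇒  m = (-221)² − 169·249 = 6760
m = 6760 > 0,  v_rel·d = -221 < 0  ⇒  outside

inside=no margin=6760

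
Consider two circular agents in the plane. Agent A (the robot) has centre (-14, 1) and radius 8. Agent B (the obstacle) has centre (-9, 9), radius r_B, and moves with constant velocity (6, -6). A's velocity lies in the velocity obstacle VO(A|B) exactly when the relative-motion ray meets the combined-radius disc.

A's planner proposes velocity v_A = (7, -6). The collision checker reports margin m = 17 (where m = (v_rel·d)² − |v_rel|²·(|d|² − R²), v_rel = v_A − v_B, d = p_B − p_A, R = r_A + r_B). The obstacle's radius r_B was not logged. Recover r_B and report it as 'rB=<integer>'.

m = 17
d = (5, 8);  v_rel = (1, 0),  |v_rel|² = 1
v_rel×d = (1)·(8) − (0)·(5) = 8
since m = R²·1 − 8²:  R² = (64 + 17) / 1 = 81
R = √81 = 9  ⇒  r_B = 9 − 8 = 1

rB=1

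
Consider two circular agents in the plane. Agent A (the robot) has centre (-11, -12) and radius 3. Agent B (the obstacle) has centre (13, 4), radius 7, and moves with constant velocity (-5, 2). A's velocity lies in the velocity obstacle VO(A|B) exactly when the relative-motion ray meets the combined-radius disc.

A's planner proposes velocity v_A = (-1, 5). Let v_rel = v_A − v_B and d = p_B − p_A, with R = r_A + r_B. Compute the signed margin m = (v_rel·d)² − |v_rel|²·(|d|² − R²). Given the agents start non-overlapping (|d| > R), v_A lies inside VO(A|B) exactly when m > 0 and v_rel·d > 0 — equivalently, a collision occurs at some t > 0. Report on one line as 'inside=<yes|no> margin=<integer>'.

d = (24, 16),  |d|² = 832;  R = 3+7 = 10,  c = 832−10² = 732
v_rel = (4, 3),  |v_rel|² = 25;  v_rel·d = (4)·(24) + (3)·(16) = 144
25·t² − 288·t + 732 = 0  ⇒  m = 144² − 25·732 = 2436
m = 2436 > 0,  v_rel·d = 144 > 0  ⇒  inside

inside=yes margin=2436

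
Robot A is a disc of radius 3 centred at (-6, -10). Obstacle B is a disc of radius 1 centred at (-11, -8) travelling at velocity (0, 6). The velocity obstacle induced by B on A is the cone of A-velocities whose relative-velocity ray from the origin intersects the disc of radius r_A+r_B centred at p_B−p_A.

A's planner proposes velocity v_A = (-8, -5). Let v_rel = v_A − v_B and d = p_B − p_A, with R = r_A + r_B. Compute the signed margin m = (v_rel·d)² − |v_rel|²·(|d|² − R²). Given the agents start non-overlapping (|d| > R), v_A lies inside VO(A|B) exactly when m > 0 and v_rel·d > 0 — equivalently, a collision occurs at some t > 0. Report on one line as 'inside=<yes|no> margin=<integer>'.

d = (-5, 2),  |d|² = 29;  R = 3+1 = 4,  c = 29−4² = 13
v_rel = (-8, -11),  |v_rel|² = 185;  v_rel·d = (-8)·(-5) + (-11)·(2) = 18
185·t² − 36·t + 13 = 0  ⇒  m = 18² − 185·13 = -2081
m = -2081 < 0,  v_rel·d = 18 > 0  ⇒  outside

inside=no margin=-2081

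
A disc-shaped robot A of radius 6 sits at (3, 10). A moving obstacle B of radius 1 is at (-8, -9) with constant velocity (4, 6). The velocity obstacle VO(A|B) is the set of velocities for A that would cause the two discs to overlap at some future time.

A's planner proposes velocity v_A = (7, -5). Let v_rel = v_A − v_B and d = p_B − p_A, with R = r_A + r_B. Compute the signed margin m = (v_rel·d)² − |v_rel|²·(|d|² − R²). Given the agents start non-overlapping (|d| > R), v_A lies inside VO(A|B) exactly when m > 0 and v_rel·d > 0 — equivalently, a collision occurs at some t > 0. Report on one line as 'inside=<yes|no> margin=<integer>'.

d = (-11, -19),  |d|² = 482;  R = 6+1 = 7,  c = 482−7² = 433
v_rel = (3, -11),  |v_rel|² = 130;  v_rel·d = (3)·(-11) + (-11)·(-19) = 176
130·t² − 352·t + 433 = 0  ⇒  m = 176² − 130·433 = -25314
m = -25314 < 0,  v_rel·d = 176 > 0  ⇒  outside

inside=no margin=-25314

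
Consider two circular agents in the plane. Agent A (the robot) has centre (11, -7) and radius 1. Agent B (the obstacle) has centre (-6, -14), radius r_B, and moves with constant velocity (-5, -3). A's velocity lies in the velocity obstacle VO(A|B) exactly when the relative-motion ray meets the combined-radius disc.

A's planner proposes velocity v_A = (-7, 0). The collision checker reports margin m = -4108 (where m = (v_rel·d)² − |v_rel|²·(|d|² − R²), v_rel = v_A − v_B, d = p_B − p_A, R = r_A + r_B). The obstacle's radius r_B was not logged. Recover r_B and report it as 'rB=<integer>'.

m = -4108
d = (-17, -7);  v_rel = (-2, 3),  |v_rel|² = 13
v_rel×d = (-2)·(-7) − (3)·(-17) = 65
since m = R²·13 − 65²:  R² = (4225 + -4108) / 13 = 9
R = √9 = 3  ⇒  r_B = 3 − 1 = 2

rB=2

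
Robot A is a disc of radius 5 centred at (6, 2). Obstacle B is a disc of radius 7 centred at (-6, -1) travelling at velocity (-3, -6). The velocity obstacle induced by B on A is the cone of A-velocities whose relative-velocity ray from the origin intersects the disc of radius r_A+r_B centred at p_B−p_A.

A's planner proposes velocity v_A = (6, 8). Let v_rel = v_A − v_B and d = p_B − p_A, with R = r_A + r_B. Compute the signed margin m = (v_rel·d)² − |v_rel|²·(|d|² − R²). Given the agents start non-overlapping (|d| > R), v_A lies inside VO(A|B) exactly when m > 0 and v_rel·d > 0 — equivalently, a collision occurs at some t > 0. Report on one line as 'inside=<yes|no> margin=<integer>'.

d = (-12, -3),  |d|² = 153;  R = 5+7 = 12,  c = 153−12² = 9
v_rel = (9, 14),  |v_rel|² = 277;  v_rel·d = (9)·(-12) + (14)·(-3) = -150
277·t² + 300·t + 9 = 0  ⇒  m = (-150)² − 277·9 = 20007
m = 20007 > 0,  v_rel·d = -150 < 0  ⇒  outside

inside=no margin=20007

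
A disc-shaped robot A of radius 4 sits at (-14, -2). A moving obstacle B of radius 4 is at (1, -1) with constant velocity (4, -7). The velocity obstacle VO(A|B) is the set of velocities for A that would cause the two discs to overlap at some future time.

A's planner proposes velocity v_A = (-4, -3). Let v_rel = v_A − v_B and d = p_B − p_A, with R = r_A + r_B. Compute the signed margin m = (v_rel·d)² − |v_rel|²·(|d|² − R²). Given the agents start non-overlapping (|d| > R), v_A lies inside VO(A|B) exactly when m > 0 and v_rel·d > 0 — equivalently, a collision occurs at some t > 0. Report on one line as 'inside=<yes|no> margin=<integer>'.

d = (15, 1),  |d|² = 226;  R = 4+4 = 8,  c = 226−8² = 162
v_rel = (-8, 4),  |v_rel|² = 80;  v_rel·d = (-8)·(15) + (4)·(1) = -116
80·t² + 232·t + 162 = 0  ⇒  m = (-116)² − 80·162 = 496
m = 496 > 0,  v_rel·d = -116 < 0  ⇒  outside

inside=no margin=496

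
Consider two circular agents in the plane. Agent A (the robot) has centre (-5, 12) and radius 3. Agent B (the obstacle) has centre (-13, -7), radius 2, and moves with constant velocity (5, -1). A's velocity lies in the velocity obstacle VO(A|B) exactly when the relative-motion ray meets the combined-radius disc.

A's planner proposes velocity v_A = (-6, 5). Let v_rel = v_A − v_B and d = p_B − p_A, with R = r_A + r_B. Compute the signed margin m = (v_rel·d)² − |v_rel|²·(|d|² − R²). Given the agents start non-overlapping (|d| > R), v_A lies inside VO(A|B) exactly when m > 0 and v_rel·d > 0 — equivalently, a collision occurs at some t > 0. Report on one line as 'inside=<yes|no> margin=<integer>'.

d = (-8, -19),  |d|² = 425;  R = 3+2 = 5,  c = 425−5² = 400
v_rel = (-11, 6),  |v_rel|² = 157;  v_rel·d = (-11)·(-8) + (6)·(-19) = -26
157·t² + 52·t + 400 = 0  ⇒  m = (-26)² − 157·400 = -62124
m = -62124 < 0,  v_rel·d = -26 < 0  ⇒  outside

inside=no margin=-62124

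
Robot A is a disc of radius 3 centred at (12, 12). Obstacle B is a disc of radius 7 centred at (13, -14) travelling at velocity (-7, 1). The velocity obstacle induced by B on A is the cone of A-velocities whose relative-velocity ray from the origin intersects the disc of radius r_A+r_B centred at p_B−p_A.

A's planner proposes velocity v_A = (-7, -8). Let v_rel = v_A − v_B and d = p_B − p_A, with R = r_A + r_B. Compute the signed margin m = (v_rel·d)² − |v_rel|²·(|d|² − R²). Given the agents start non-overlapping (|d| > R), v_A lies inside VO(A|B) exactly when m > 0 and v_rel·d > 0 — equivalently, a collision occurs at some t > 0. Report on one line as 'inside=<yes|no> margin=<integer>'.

d = (1, -26),  |d|² = 677;  R = 3+7 = 10,  c = 677−10² = 577
v_rel = (0, -9),  |v_rel|² = 81;  v_rel·d = (0)·(1) + (-9)·(-26) = 234
81·t² − 468·t + 577 = 0  ⇒  m = 234² − 81·577 = 8019
m = 8019 > 0,  v_rel·d = 234 > 0  ⇒  inside

inside=yes margin=8019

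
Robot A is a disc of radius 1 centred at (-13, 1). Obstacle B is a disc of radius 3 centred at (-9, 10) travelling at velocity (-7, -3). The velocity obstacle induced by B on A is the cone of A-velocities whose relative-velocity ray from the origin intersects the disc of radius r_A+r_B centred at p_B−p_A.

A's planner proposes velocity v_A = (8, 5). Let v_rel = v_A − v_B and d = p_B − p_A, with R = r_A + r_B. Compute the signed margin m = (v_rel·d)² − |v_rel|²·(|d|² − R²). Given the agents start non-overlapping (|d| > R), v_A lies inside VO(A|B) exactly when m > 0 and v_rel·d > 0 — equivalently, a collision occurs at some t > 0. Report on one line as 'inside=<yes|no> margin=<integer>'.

d = (4, 9),  |d|² = 97;  R = 1+3 = 4,  c = 97−4² = 81
v_rel = (15, 8),  |v_rel|² = 289;  v_rel·d = (15)·(4) + (8)·(9) = 132
289·t² − 264·t + 81 = 0  ⇒  m = 132² − 289·81 = -5985
m = -5985 < 0,  v_rel·d = 132 > 0  ⇒  outside

inside=no margin=-5985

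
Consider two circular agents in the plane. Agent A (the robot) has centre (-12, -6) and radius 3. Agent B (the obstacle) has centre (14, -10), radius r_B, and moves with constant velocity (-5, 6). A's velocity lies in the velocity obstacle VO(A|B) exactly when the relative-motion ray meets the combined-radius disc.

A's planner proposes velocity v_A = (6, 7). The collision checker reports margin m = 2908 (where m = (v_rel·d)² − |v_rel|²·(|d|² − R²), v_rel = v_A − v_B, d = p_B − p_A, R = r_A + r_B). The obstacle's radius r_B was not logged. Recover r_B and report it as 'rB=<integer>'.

m = 2908
d = (26, -4);  v_rel = (11, 1),  |v_rel|² = 122
v_rel×d = (11)·(-4) − (1)·(26) = -70
since m = R²·122 − (-70)²:  R² = (4900 + 2908) / 122 = 64
R = √64 = 8  ⇒  r_B = 8 − 3 = 5

rB=5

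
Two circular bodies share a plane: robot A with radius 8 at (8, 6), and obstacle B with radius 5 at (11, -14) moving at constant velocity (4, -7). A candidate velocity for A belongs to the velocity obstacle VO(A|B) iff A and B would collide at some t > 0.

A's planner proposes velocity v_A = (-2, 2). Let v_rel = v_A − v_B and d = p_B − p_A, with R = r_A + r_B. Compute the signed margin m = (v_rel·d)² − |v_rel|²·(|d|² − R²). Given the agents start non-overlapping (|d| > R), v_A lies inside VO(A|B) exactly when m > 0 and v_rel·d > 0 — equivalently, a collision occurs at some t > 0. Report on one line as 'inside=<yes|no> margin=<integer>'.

d = (3, -20),  |d|² = 409;  R = 8+5 = 13,  c = 409−13² = 240
v_rel = (-6, 9),  |v_rel|² = 117;  v_rel·d = (-6)·(3) + (9)·(-20) = -198
117·t² + 396·t + 240 = 0  ⇒  m = (-198)² − 117·240 = 11124
m = 11124 > 0,  v_rel·d = -198 < 0  ⇒  outside

inside=no margin=11124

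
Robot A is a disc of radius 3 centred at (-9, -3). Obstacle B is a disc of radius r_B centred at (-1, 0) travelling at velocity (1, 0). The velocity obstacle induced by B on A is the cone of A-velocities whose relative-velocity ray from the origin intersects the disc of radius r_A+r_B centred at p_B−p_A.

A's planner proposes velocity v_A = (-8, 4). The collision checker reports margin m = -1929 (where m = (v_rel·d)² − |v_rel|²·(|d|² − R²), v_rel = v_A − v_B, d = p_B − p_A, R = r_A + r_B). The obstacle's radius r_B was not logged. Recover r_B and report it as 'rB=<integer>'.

m = -1929
d = (8, 3);  v_rel = (-9, 4),  |v_rel|² = 97
v_rel×d = (-9)·(3) − (4)·(8) = -59
since m = R²·97 − (-59)²:  R² = (3481 + -1929) / 97 = 16
R = √16 = 4  ⇒  r_B = 4 − 3 = 1

rB=1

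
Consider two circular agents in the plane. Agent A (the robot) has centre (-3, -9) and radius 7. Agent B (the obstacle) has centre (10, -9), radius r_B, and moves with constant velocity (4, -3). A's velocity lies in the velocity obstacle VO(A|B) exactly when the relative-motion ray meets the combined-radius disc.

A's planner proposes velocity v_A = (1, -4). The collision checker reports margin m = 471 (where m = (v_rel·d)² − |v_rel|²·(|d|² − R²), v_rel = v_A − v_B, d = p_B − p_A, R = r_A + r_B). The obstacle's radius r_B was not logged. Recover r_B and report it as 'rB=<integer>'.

m = 471
d = (13, 0);  v_rel = (-3, -1),  |v_rel|² = 10
v_rel×d = (-3)·(0) − (-1)·(13) = 13
since m = R²·10 − 13²:  R² = (169 + 471) / 10 = 64
R = √64 = 8  ⇒  r_B = 8 − 7 = 1

rB=1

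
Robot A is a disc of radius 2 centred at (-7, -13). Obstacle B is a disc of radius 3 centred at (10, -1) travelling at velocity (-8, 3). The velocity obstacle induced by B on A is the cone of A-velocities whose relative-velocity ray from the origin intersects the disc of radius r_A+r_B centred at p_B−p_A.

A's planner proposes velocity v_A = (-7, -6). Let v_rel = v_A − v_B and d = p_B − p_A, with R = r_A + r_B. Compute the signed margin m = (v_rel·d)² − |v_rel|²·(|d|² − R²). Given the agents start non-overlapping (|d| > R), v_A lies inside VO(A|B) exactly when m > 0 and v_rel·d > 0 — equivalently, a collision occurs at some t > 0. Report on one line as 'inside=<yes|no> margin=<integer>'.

d = (17, 12),  |d|² = 433;  R = 2+3 = 5,  c = 433−5² = 408
v_rel = (1, -9),  |v_rel|² = 82;  v_rel·d = (1)·(17) + (-9)·(12) = -91
82·t² + 182·t + 408 = 0  ⇒  m = (-91)² − 82·408 = -25175
m = -25175 < 0,  v_rel·d = -91 < 0  ⇒  outside

inside=no margin=-25175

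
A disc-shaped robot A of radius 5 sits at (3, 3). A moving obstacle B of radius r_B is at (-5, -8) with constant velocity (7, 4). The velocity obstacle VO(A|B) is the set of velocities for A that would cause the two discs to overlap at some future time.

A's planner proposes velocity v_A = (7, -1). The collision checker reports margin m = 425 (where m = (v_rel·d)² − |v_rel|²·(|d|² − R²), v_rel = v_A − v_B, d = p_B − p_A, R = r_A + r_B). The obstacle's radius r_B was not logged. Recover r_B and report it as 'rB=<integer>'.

m = 425
d = (-8, -11);  v_rel = (0, -5),  |v_rel|² = 25
v_rel×d = (0)·(-11) − (-5)·(-8) = -40
since m = R²·25 − (-40)²:  R² = (1600 + 425) / 25 = 81
R = √81 = 9  ⇒  r_B = 9 − 5 = 4

rB=4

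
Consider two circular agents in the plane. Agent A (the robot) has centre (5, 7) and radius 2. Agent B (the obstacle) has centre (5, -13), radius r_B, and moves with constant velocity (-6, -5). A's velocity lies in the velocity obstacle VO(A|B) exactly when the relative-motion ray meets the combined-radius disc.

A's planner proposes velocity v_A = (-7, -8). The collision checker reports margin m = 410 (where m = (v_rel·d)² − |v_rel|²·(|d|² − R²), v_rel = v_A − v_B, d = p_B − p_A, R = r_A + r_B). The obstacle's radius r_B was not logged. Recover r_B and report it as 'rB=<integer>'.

m = 410
d = (0, -20);  v_rel = (-1, -3),  |v_rel|² = 10
v_rel×d = (-1)·(-20) − (-3)·(0) = 20
since m = R²·10 − 20²:  R² = (400 + 410) / 10 = 81
R = √81 = 9  ⇒  r_B = 9 − 2 = 7

rB=7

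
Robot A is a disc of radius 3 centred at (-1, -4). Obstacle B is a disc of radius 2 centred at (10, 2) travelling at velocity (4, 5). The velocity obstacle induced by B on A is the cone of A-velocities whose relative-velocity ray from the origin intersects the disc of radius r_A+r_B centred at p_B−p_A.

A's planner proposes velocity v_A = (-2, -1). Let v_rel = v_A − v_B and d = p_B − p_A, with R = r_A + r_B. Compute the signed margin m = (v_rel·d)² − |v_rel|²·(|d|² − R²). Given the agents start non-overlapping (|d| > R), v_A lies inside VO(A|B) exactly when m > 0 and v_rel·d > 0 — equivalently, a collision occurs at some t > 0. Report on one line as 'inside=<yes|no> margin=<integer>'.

d = (11, 6),  |d|² = 157;  R = 3+2 = 5,  c = 157−5² = 132
v_rel = (-6, -6),  |v_rel|² = 72;  v_rel·d = (-6)·(11) + (-6)·(6) = -102
72·t² + 204·t + 132 = 0  ⇒  m = (-102)² − 72·132 = 900
m = 900 > 0,  v_rel·d = -102 < 0  ⇒  outside

inside=no margin=900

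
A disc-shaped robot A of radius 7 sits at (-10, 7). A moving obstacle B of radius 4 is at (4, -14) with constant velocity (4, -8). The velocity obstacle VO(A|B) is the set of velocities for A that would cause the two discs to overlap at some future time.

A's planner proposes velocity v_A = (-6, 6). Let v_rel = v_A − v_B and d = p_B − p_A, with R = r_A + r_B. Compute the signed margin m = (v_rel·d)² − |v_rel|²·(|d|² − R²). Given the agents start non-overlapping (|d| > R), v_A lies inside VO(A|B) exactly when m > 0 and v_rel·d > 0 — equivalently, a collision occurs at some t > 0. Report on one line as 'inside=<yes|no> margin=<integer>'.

d = (14, -21),  |d|² = 637;  R = 7+4 = 11,  c = 637−11² = 516
v_rel = (-10, 14),  |v_rel|² = 296;  v_rel·d = (-10)·(14) + (14)·(-21) = -434
296·t² + 868·t + 516 = 0  ⇒  m = (-434)² − 296·516 = 35620
m = 35620 > 0,  v_rel·d = -434 < 0  ⇒  outside

inside=no margin=35620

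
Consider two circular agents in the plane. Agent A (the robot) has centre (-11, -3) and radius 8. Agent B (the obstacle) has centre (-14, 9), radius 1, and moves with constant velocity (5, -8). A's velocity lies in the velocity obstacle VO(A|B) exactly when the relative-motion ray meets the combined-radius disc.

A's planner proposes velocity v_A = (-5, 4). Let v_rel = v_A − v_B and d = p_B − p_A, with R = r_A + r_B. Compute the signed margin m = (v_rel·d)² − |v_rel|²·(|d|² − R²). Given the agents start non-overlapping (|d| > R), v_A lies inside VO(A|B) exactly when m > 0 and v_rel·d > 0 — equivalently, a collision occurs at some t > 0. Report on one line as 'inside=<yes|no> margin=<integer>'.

d = (-3, 12),  |d|² = 153;  R = 8+1 = 9,  c = 153−9² = 72
v_rel = (-10, 12),  |v_rel|² = 244;  v_rel·d = (-10)·(-3) + (12)·(12) = 174
244·t² − 348·t + 72 = 0  ⇒  m = 174² − 244·72 = 12708
m = 12708 > 0,  v_rel·d = 174 > 0  ⇒  inside

inside=yes margin=12708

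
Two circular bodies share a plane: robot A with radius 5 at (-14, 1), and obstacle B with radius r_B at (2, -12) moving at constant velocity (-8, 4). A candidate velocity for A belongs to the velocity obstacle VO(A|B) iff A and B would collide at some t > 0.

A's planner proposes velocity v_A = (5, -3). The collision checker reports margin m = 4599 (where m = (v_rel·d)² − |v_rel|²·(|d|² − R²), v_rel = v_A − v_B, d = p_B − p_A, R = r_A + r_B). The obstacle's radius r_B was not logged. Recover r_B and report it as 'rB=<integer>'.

m = 4599
d = (16, -13);  v_rel = (13, -7),  |v_rel|² = 218
v_rel×d = (13)·(-13) − (-7)·(16) = -57
since m = R²·218 − (-57)²:  R² = (3249 + 4599) / 218 = 36
R = √36 = 6  ⇒  r_B = 6 − 5 = 1

rB=1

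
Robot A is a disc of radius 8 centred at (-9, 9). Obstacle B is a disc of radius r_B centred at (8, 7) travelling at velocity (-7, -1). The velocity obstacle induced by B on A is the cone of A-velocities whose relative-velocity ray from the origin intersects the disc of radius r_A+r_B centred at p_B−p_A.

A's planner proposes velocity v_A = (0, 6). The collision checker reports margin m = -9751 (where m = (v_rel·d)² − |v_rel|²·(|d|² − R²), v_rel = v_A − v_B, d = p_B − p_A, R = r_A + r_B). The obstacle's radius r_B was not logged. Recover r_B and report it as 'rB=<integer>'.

m = -9751
d = (17, -2);  v_rel = (7, 7),  |v_rel|² = 98
v_rel×d = (7)·(-2) − (7)·(17) = -133
since m = R²·98 − (-133)²:  R² = (17689 + -9751) / 98 = 81
R = √81 = 9  ⇒  r_B = 9 − 8 = 1

rB=1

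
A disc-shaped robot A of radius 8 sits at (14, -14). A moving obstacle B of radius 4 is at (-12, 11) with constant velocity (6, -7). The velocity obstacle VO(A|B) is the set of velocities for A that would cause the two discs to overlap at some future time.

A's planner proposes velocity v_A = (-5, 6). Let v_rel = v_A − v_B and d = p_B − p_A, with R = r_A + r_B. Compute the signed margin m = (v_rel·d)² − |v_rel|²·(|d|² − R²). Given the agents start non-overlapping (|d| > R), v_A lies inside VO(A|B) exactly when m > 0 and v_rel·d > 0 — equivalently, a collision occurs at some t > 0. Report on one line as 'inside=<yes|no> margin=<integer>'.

d = (-26, 25),  |d|² = 1301;  R = 8+4 = 12,  c = 1301−12² = 1157
v_rel = (-11, 13),  |v_rel|² = 290;  v_rel·d = (-11)·(-26) + (13)·(25) = 611
290·t² − 1222·t + 1157 = 0  ⇒  m = 611² − 290·1157 = 37791
m = 37791 > 0,  v_rel·d = 611 > 0  ⇒  inside

inside=yes margin=37791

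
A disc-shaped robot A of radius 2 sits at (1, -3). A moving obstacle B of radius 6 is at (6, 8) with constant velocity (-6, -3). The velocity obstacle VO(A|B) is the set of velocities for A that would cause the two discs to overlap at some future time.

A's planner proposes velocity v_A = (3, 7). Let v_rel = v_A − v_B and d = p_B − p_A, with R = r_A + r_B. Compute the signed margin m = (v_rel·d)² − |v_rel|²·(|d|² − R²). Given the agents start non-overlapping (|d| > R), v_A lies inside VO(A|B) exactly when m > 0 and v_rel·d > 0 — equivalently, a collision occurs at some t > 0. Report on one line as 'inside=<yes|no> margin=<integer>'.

d = (5, 11),  |d|² = 146;  R = 2+6 = 8,  c = 146−8² = 82
v_rel = (9, 10),  |v_rel|² = 181;  v_rel·d = (9)·(5) + (10)·(11) = 155
181·t² − 310·t + 82 = 0  ⇒  m = 155² − 181·82 = 9183
m = 9183 > 0,  v_rel·d = 155 > 0  ⇒  inside

inside=yes margin=9183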